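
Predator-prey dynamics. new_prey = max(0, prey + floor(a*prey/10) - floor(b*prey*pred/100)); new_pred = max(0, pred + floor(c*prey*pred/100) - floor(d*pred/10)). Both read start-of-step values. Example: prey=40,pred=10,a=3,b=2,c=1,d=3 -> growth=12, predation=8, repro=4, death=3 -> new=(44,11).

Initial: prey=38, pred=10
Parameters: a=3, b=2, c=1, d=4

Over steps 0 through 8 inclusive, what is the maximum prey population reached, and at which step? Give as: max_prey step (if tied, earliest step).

Answer: 65 6

Derivation:
Step 1: prey: 38+11-7=42; pred: 10+3-4=9
Step 2: prey: 42+12-7=47; pred: 9+3-3=9
Step 3: prey: 47+14-8=53; pred: 9+4-3=10
Step 4: prey: 53+15-10=58; pred: 10+5-4=11
Step 5: prey: 58+17-12=63; pred: 11+6-4=13
Step 6: prey: 63+18-16=65; pred: 13+8-5=16
Step 7: prey: 65+19-20=64; pred: 16+10-6=20
Step 8: prey: 64+19-25=58; pred: 20+12-8=24
Max prey = 65 at step 6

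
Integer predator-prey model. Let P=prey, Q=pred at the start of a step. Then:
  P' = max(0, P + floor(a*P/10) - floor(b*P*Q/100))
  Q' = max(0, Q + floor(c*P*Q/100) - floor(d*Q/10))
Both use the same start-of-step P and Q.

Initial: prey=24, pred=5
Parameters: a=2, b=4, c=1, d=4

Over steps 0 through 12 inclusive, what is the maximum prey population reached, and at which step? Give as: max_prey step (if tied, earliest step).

Answer: 68 12

Derivation:
Step 1: prey: 24+4-4=24; pred: 5+1-2=4
Step 2: prey: 24+4-3=25; pred: 4+0-1=3
Step 3: prey: 25+5-3=27; pred: 3+0-1=2
Step 4: prey: 27+5-2=30; pred: 2+0-0=2
Step 5: prey: 30+6-2=34; pred: 2+0-0=2
Step 6: prey: 34+6-2=38; pred: 2+0-0=2
Step 7: prey: 38+7-3=42; pred: 2+0-0=2
Step 8: prey: 42+8-3=47; pred: 2+0-0=2
Step 9: prey: 47+9-3=53; pred: 2+0-0=2
Step 10: prey: 53+10-4=59; pred: 2+1-0=3
Step 11: prey: 59+11-7=63; pred: 3+1-1=3
Step 12: prey: 63+12-7=68; pred: 3+1-1=3
Max prey = 68 at step 12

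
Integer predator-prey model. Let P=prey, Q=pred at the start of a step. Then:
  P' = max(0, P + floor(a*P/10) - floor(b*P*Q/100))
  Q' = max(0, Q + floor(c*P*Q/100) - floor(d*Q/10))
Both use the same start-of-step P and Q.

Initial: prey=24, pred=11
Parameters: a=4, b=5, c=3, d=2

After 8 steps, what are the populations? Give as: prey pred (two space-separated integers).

Step 1: prey: 24+9-13=20; pred: 11+7-2=16
Step 2: prey: 20+8-16=12; pred: 16+9-3=22
Step 3: prey: 12+4-13=3; pred: 22+7-4=25
Step 4: prey: 3+1-3=1; pred: 25+2-5=22
Step 5: prey: 1+0-1=0; pred: 22+0-4=18
Step 6: prey: 0+0-0=0; pred: 18+0-3=15
Step 7: prey: 0+0-0=0; pred: 15+0-3=12
Step 8: prey: 0+0-0=0; pred: 12+0-2=10

Answer: 0 10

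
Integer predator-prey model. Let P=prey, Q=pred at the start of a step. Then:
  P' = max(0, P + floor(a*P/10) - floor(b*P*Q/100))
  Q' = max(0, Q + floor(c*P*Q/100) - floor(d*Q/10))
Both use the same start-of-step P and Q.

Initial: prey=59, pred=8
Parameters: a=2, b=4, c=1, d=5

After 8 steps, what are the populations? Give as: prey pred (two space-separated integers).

Step 1: prey: 59+11-18=52; pred: 8+4-4=8
Step 2: prey: 52+10-16=46; pred: 8+4-4=8
Step 3: prey: 46+9-14=41; pred: 8+3-4=7
Step 4: prey: 41+8-11=38; pred: 7+2-3=6
Step 5: prey: 38+7-9=36; pred: 6+2-3=5
Step 6: prey: 36+7-7=36; pred: 5+1-2=4
Step 7: prey: 36+7-5=38; pred: 4+1-2=3
Step 8: prey: 38+7-4=41; pred: 3+1-1=3

Answer: 41 3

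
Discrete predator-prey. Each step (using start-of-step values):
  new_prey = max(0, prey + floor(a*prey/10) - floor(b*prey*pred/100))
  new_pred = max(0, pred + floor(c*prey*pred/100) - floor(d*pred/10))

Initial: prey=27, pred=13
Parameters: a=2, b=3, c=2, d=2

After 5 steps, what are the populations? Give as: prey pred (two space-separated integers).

Step 1: prey: 27+5-10=22; pred: 13+7-2=18
Step 2: prey: 22+4-11=15; pred: 18+7-3=22
Step 3: prey: 15+3-9=9; pred: 22+6-4=24
Step 4: prey: 9+1-6=4; pred: 24+4-4=24
Step 5: prey: 4+0-2=2; pred: 24+1-4=21

Answer: 2 21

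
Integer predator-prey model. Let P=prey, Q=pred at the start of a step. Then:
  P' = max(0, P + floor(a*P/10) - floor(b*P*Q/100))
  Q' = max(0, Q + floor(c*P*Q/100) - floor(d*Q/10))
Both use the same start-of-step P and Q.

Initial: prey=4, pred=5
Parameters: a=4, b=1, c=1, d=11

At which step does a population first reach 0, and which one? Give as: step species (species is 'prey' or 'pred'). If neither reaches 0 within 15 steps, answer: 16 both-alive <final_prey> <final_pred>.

Answer: 1 pred

Derivation:
Step 1: prey: 4+1-0=5; pred: 5+0-5=0
First extinction: pred at step 1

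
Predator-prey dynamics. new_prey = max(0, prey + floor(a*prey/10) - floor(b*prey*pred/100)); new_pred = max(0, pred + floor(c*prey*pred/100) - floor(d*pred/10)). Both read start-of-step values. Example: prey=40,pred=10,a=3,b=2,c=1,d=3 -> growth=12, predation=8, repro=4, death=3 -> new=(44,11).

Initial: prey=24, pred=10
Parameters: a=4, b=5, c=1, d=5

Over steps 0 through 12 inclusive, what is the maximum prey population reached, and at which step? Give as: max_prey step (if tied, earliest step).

Step 1: prey: 24+9-12=21; pred: 10+2-5=7
Step 2: prey: 21+8-7=22; pred: 7+1-3=5
Step 3: prey: 22+8-5=25; pred: 5+1-2=4
Step 4: prey: 25+10-5=30; pred: 4+1-2=3
Step 5: prey: 30+12-4=38; pred: 3+0-1=2
Step 6: prey: 38+15-3=50; pred: 2+0-1=1
Step 7: prey: 50+20-2=68; pred: 1+0-0=1
Step 8: prey: 68+27-3=92; pred: 1+0-0=1
Step 9: prey: 92+36-4=124; pred: 1+0-0=1
Step 10: prey: 124+49-6=167; pred: 1+1-0=2
Step 11: prey: 167+66-16=217; pred: 2+3-1=4
Step 12: prey: 217+86-43=260; pred: 4+8-2=10
Max prey = 260 at step 12

Answer: 260 12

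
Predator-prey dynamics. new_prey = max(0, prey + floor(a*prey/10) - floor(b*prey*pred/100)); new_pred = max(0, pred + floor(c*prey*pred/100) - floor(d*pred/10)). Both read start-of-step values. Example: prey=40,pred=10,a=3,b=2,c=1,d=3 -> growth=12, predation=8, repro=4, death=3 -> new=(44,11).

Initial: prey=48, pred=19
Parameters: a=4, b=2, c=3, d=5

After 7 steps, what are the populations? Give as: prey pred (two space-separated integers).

Step 1: prey: 48+19-18=49; pred: 19+27-9=37
Step 2: prey: 49+19-36=32; pred: 37+54-18=73
Step 3: prey: 32+12-46=0; pred: 73+70-36=107
Step 4: prey: 0+0-0=0; pred: 107+0-53=54
Step 5: prey: 0+0-0=0; pred: 54+0-27=27
Step 6: prey: 0+0-0=0; pred: 27+0-13=14
Step 7: prey: 0+0-0=0; pred: 14+0-7=7

Answer: 0 7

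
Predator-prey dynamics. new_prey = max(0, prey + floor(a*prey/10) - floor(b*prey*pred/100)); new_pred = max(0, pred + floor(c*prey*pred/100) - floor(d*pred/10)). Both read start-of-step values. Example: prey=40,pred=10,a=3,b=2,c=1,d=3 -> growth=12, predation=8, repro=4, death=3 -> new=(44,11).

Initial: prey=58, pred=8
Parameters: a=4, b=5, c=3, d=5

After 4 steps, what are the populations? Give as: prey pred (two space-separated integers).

Answer: 0 28

Derivation:
Step 1: prey: 58+23-23=58; pred: 8+13-4=17
Step 2: prey: 58+23-49=32; pred: 17+29-8=38
Step 3: prey: 32+12-60=0; pred: 38+36-19=55
Step 4: prey: 0+0-0=0; pred: 55+0-27=28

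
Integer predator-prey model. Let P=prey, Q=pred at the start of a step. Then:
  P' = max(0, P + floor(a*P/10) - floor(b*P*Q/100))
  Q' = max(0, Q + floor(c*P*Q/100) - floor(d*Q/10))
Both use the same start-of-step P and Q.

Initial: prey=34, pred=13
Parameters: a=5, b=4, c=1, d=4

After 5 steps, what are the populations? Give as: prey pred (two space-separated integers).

Answer: 38 12

Derivation:
Step 1: prey: 34+17-17=34; pred: 13+4-5=12
Step 2: prey: 34+17-16=35; pred: 12+4-4=12
Step 3: prey: 35+17-16=36; pred: 12+4-4=12
Step 4: prey: 36+18-17=37; pred: 12+4-4=12
Step 5: prey: 37+18-17=38; pred: 12+4-4=12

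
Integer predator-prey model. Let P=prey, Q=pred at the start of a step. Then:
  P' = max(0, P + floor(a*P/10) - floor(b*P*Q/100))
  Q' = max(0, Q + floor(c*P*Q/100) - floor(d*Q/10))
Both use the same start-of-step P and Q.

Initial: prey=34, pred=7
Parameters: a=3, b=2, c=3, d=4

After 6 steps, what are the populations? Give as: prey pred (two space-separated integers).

Answer: 0 48

Derivation:
Step 1: prey: 34+10-4=40; pred: 7+7-2=12
Step 2: prey: 40+12-9=43; pred: 12+14-4=22
Step 3: prey: 43+12-18=37; pred: 22+28-8=42
Step 4: prey: 37+11-31=17; pred: 42+46-16=72
Step 5: prey: 17+5-24=0; pred: 72+36-28=80
Step 6: prey: 0+0-0=0; pred: 80+0-32=48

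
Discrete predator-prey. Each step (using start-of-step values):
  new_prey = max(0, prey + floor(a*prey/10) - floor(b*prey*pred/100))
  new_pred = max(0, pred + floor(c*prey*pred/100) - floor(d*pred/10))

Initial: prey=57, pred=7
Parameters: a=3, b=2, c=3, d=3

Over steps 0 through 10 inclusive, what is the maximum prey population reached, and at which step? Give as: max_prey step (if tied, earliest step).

Step 1: prey: 57+17-7=67; pred: 7+11-2=16
Step 2: prey: 67+20-21=66; pred: 16+32-4=44
Step 3: prey: 66+19-58=27; pred: 44+87-13=118
Step 4: prey: 27+8-63=0; pred: 118+95-35=178
Step 5: prey: 0+0-0=0; pred: 178+0-53=125
Step 6: prey: 0+0-0=0; pred: 125+0-37=88
Step 7: prey: 0+0-0=0; pred: 88+0-26=62
Step 8: prey: 0+0-0=0; pred: 62+0-18=44
Step 9: prey: 0+0-0=0; pred: 44+0-13=31
Step 10: prey: 0+0-0=0; pred: 31+0-9=22
Max prey = 67 at step 1

Answer: 67 1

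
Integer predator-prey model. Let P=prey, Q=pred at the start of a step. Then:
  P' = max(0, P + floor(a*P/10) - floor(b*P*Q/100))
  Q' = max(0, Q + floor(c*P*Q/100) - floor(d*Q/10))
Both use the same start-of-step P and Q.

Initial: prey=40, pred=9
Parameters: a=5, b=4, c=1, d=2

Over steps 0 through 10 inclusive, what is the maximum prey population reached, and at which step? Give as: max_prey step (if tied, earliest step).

Answer: 49 2

Derivation:
Step 1: prey: 40+20-14=46; pred: 9+3-1=11
Step 2: prey: 46+23-20=49; pred: 11+5-2=14
Step 3: prey: 49+24-27=46; pred: 14+6-2=18
Step 4: prey: 46+23-33=36; pred: 18+8-3=23
Step 5: prey: 36+18-33=21; pred: 23+8-4=27
Step 6: prey: 21+10-22=9; pred: 27+5-5=27
Step 7: prey: 9+4-9=4; pred: 27+2-5=24
Step 8: prey: 4+2-3=3; pred: 24+0-4=20
Step 9: prey: 3+1-2=2; pred: 20+0-4=16
Step 10: prey: 2+1-1=2; pred: 16+0-3=13
Max prey = 49 at step 2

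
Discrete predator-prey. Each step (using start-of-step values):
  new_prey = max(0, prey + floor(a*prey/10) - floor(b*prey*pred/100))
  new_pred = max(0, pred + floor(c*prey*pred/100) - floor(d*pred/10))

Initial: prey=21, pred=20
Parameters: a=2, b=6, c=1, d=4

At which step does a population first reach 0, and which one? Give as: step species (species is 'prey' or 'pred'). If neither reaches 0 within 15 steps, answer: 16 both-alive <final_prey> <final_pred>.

Step 1: prey: 21+4-25=0; pred: 20+4-8=16
First extinction: prey at step 1

Answer: 1 prey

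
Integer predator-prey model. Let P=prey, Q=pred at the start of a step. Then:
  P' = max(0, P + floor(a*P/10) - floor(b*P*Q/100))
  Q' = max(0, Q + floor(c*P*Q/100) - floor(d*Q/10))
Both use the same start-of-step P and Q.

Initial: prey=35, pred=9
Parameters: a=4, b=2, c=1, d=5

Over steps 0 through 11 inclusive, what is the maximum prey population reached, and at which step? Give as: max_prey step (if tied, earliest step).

Step 1: prey: 35+14-6=43; pred: 9+3-4=8
Step 2: prey: 43+17-6=54; pred: 8+3-4=7
Step 3: prey: 54+21-7=68; pred: 7+3-3=7
Step 4: prey: 68+27-9=86; pred: 7+4-3=8
Step 5: prey: 86+34-13=107; pred: 8+6-4=10
Step 6: prey: 107+42-21=128; pred: 10+10-5=15
Step 7: prey: 128+51-38=141; pred: 15+19-7=27
Step 8: prey: 141+56-76=121; pred: 27+38-13=52
Step 9: prey: 121+48-125=44; pred: 52+62-26=88
Step 10: prey: 44+17-77=0; pred: 88+38-44=82
Step 11: prey: 0+0-0=0; pred: 82+0-41=41
Max prey = 141 at step 7

Answer: 141 7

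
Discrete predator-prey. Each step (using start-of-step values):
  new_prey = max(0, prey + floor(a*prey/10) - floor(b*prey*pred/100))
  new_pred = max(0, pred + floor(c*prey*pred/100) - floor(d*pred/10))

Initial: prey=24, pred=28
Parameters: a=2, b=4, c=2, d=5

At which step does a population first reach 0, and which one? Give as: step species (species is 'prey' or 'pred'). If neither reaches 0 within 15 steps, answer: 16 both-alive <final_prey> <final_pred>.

Answer: 2 prey

Derivation:
Step 1: prey: 24+4-26=2; pred: 28+13-14=27
Step 2: prey: 2+0-2=0; pred: 27+1-13=15
First extinction: prey at step 2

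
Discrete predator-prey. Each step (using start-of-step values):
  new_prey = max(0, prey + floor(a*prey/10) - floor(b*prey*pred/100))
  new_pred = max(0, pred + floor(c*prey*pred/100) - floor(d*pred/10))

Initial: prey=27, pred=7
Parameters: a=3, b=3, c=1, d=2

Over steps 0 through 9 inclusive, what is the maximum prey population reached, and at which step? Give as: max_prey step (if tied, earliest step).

Step 1: prey: 27+8-5=30; pred: 7+1-1=7
Step 2: prey: 30+9-6=33; pred: 7+2-1=8
Step 3: prey: 33+9-7=35; pred: 8+2-1=9
Step 4: prey: 35+10-9=36; pred: 9+3-1=11
Step 5: prey: 36+10-11=35; pred: 11+3-2=12
Step 6: prey: 35+10-12=33; pred: 12+4-2=14
Step 7: prey: 33+9-13=29; pred: 14+4-2=16
Step 8: prey: 29+8-13=24; pred: 16+4-3=17
Step 9: prey: 24+7-12=19; pred: 17+4-3=18
Max prey = 36 at step 4

Answer: 36 4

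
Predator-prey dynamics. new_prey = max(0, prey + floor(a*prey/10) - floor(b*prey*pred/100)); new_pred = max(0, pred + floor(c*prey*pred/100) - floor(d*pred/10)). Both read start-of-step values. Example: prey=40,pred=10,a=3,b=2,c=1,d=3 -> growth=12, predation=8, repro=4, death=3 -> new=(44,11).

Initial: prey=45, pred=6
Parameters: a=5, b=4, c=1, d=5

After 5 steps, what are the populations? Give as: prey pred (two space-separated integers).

Step 1: prey: 45+22-10=57; pred: 6+2-3=5
Step 2: prey: 57+28-11=74; pred: 5+2-2=5
Step 3: prey: 74+37-14=97; pred: 5+3-2=6
Step 4: prey: 97+48-23=122; pred: 6+5-3=8
Step 5: prey: 122+61-39=144; pred: 8+9-4=13

Answer: 144 13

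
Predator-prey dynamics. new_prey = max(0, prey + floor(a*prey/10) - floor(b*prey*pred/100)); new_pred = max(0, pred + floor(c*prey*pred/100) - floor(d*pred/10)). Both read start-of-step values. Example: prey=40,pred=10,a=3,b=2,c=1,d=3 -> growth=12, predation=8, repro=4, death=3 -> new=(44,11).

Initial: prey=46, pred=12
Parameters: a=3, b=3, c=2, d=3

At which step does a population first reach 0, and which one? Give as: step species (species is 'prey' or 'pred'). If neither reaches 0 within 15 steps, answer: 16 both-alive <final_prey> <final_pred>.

Step 1: prey: 46+13-16=43; pred: 12+11-3=20
Step 2: prey: 43+12-25=30; pred: 20+17-6=31
Step 3: prey: 30+9-27=12; pred: 31+18-9=40
Step 4: prey: 12+3-14=1; pred: 40+9-12=37
Step 5: prey: 1+0-1=0; pred: 37+0-11=26
First extinction: prey at step 5

Answer: 5 prey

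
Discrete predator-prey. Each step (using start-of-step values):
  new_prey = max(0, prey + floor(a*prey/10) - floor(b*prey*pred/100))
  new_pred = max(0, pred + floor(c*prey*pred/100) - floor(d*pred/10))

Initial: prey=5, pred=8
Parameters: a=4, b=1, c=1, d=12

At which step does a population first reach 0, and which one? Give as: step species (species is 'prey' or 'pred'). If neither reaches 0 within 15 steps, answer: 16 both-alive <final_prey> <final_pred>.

Answer: 1 pred

Derivation:
Step 1: prey: 5+2-0=7; pred: 8+0-9=0
First extinction: pred at step 1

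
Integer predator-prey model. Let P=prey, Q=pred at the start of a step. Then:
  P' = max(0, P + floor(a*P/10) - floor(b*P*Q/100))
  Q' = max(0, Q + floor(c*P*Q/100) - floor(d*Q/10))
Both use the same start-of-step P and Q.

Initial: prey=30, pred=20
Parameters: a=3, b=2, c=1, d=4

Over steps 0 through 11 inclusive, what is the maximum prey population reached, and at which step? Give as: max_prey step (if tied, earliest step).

Answer: 66 11

Derivation:
Step 1: prey: 30+9-12=27; pred: 20+6-8=18
Step 2: prey: 27+8-9=26; pred: 18+4-7=15
Step 3: prey: 26+7-7=26; pred: 15+3-6=12
Step 4: prey: 26+7-6=27; pred: 12+3-4=11
Step 5: prey: 27+8-5=30; pred: 11+2-4=9
Step 6: prey: 30+9-5=34; pred: 9+2-3=8
Step 7: prey: 34+10-5=39; pred: 8+2-3=7
Step 8: prey: 39+11-5=45; pred: 7+2-2=7
Step 9: prey: 45+13-6=52; pred: 7+3-2=8
Step 10: prey: 52+15-8=59; pred: 8+4-3=9
Step 11: prey: 59+17-10=66; pred: 9+5-3=11
Max prey = 66 at step 11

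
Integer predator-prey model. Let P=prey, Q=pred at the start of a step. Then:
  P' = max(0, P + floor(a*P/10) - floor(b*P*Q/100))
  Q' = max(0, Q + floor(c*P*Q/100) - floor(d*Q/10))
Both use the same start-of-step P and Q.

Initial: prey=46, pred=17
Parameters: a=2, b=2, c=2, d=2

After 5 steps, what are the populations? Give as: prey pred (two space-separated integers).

Answer: 0 46

Derivation:
Step 1: prey: 46+9-15=40; pred: 17+15-3=29
Step 2: prey: 40+8-23=25; pred: 29+23-5=47
Step 3: prey: 25+5-23=7; pred: 47+23-9=61
Step 4: prey: 7+1-8=0; pred: 61+8-12=57
Step 5: prey: 0+0-0=0; pred: 57+0-11=46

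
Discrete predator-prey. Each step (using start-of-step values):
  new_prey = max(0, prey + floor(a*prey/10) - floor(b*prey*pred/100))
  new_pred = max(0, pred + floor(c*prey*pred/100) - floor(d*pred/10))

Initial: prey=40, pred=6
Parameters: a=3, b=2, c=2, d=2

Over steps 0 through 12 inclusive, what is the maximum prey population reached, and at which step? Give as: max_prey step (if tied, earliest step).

Answer: 54 2

Derivation:
Step 1: prey: 40+12-4=48; pred: 6+4-1=9
Step 2: prey: 48+14-8=54; pred: 9+8-1=16
Step 3: prey: 54+16-17=53; pred: 16+17-3=30
Step 4: prey: 53+15-31=37; pred: 30+31-6=55
Step 5: prey: 37+11-40=8; pred: 55+40-11=84
Step 6: prey: 8+2-13=0; pred: 84+13-16=81
Step 7: prey: 0+0-0=0; pred: 81+0-16=65
Step 8: prey: 0+0-0=0; pred: 65+0-13=52
Step 9: prey: 0+0-0=0; pred: 52+0-10=42
Step 10: prey: 0+0-0=0; pred: 42+0-8=34
Step 11: prey: 0+0-0=0; pred: 34+0-6=28
Step 12: prey: 0+0-0=0; pred: 28+0-5=23
Max prey = 54 at step 2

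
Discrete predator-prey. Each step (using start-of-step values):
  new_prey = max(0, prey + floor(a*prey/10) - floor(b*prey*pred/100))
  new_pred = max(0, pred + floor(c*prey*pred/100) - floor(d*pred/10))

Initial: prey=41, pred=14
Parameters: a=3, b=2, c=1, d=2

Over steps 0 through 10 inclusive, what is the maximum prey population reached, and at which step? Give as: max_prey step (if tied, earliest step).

Answer: 42 1

Derivation:
Step 1: prey: 41+12-11=42; pred: 14+5-2=17
Step 2: prey: 42+12-14=40; pred: 17+7-3=21
Step 3: prey: 40+12-16=36; pred: 21+8-4=25
Step 4: prey: 36+10-18=28; pred: 25+9-5=29
Step 5: prey: 28+8-16=20; pred: 29+8-5=32
Step 6: prey: 20+6-12=14; pred: 32+6-6=32
Step 7: prey: 14+4-8=10; pred: 32+4-6=30
Step 8: prey: 10+3-6=7; pred: 30+3-6=27
Step 9: prey: 7+2-3=6; pred: 27+1-5=23
Step 10: prey: 6+1-2=5; pred: 23+1-4=20
Max prey = 42 at step 1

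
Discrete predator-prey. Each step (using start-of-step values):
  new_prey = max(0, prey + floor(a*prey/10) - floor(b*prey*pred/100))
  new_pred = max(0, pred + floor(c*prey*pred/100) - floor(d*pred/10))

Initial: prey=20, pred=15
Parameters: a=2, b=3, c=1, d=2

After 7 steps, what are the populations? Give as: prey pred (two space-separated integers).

Answer: 6 7

Derivation:
Step 1: prey: 20+4-9=15; pred: 15+3-3=15
Step 2: prey: 15+3-6=12; pred: 15+2-3=14
Step 3: prey: 12+2-5=9; pred: 14+1-2=13
Step 4: prey: 9+1-3=7; pred: 13+1-2=12
Step 5: prey: 7+1-2=6; pred: 12+0-2=10
Step 6: prey: 6+1-1=6; pred: 10+0-2=8
Step 7: prey: 6+1-1=6; pred: 8+0-1=7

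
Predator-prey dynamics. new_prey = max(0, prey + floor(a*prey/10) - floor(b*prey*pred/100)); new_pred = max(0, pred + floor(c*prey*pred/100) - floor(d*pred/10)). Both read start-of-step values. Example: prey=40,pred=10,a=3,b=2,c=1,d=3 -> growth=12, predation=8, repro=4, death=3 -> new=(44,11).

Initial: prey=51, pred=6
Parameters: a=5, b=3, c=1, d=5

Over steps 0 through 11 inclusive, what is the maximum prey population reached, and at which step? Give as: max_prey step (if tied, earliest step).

Answer: 140 5

Derivation:
Step 1: prey: 51+25-9=67; pred: 6+3-3=6
Step 2: prey: 67+33-12=88; pred: 6+4-3=7
Step 3: prey: 88+44-18=114; pred: 7+6-3=10
Step 4: prey: 114+57-34=137; pred: 10+11-5=16
Step 5: prey: 137+68-65=140; pred: 16+21-8=29
Step 6: prey: 140+70-121=89; pred: 29+40-14=55
Step 7: prey: 89+44-146=0; pred: 55+48-27=76
Step 8: prey: 0+0-0=0; pred: 76+0-38=38
Step 9: prey: 0+0-0=0; pred: 38+0-19=19
Step 10: prey: 0+0-0=0; pred: 19+0-9=10
Step 11: prey: 0+0-0=0; pred: 10+0-5=5
Max prey = 140 at step 5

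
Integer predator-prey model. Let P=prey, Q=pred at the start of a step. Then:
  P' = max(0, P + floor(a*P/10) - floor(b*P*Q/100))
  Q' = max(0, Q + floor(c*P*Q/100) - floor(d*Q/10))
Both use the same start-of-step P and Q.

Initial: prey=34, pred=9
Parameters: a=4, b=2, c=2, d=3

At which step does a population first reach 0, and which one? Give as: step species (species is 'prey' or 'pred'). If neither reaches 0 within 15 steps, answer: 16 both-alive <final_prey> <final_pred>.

Step 1: prey: 34+13-6=41; pred: 9+6-2=13
Step 2: prey: 41+16-10=47; pred: 13+10-3=20
Step 3: prey: 47+18-18=47; pred: 20+18-6=32
Step 4: prey: 47+18-30=35; pred: 32+30-9=53
Step 5: prey: 35+14-37=12; pred: 53+37-15=75
Step 6: prey: 12+4-18=0; pred: 75+18-22=71
First extinction: prey at step 6

Answer: 6 prey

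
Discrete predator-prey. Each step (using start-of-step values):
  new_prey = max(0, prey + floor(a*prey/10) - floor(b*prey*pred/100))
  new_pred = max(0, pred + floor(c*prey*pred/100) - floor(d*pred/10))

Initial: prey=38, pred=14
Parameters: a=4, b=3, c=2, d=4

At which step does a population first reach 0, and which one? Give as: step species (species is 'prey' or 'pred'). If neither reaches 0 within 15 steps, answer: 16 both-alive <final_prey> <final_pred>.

Answer: 16 both-alive 1 2

Derivation:
Step 1: prey: 38+15-15=38; pred: 14+10-5=19
Step 2: prey: 38+15-21=32; pred: 19+14-7=26
Step 3: prey: 32+12-24=20; pred: 26+16-10=32
Step 4: prey: 20+8-19=9; pred: 32+12-12=32
Step 5: prey: 9+3-8=4; pred: 32+5-12=25
Step 6: prey: 4+1-3=2; pred: 25+2-10=17
Step 7: prey: 2+0-1=1; pred: 17+0-6=11
Step 8: prey: 1+0-0=1; pred: 11+0-4=7
Step 9: prey: 1+0-0=1; pred: 7+0-2=5
Step 10: prey: 1+0-0=1; pred: 5+0-2=3
Step 11: prey: 1+0-0=1; pred: 3+0-1=2
Step 12: prey: 1+0-0=1; pred: 2+0-0=2
Steps 13-15: state stable at prey=1, pred=2 (no change)
No extinction within 15 steps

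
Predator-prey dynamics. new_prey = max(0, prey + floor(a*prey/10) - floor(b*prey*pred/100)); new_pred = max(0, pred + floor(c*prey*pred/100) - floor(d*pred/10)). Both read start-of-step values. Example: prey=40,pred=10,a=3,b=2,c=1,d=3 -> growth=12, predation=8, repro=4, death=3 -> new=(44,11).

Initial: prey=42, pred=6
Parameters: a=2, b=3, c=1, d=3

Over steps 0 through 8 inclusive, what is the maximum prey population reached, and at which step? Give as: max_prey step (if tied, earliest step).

Step 1: prey: 42+8-7=43; pred: 6+2-1=7
Step 2: prey: 43+8-9=42; pred: 7+3-2=8
Step 3: prey: 42+8-10=40; pred: 8+3-2=9
Step 4: prey: 40+8-10=38; pred: 9+3-2=10
Step 5: prey: 38+7-11=34; pred: 10+3-3=10
Step 6: prey: 34+6-10=30; pred: 10+3-3=10
Step 7: prey: 30+6-9=27; pred: 10+3-3=10
Step 8: prey: 27+5-8=24; pred: 10+2-3=9
Max prey = 43 at step 1

Answer: 43 1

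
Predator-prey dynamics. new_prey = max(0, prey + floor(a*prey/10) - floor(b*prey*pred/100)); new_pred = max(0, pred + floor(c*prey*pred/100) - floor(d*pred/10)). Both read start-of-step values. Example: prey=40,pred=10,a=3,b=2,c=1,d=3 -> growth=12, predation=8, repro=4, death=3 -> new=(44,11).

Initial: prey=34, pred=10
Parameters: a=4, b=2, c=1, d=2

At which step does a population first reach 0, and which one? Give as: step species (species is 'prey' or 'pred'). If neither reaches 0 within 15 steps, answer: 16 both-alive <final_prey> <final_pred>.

Answer: 16 both-alive 1 13

Derivation:
Step 1: prey: 34+13-6=41; pred: 10+3-2=11
Step 2: prey: 41+16-9=48; pred: 11+4-2=13
Step 3: prey: 48+19-12=55; pred: 13+6-2=17
Step 4: prey: 55+22-18=59; pred: 17+9-3=23
Step 5: prey: 59+23-27=55; pred: 23+13-4=32
Step 6: prey: 55+22-35=42; pred: 32+17-6=43
Step 7: prey: 42+16-36=22; pred: 43+18-8=53
Step 8: prey: 22+8-23=7; pred: 53+11-10=54
Step 9: prey: 7+2-7=2; pred: 54+3-10=47
Step 10: prey: 2+0-1=1; pred: 47+0-9=38
Step 11: prey: 1+0-0=1; pred: 38+0-7=31
Step 12: prey: 1+0-0=1; pred: 31+0-6=25
Step 13: prey: 1+0-0=1; pred: 25+0-5=20
Step 14: prey: 1+0-0=1; pred: 20+0-4=16
Step 15: prey: 1+0-0=1; pred: 16+0-3=13
No extinction within 15 steps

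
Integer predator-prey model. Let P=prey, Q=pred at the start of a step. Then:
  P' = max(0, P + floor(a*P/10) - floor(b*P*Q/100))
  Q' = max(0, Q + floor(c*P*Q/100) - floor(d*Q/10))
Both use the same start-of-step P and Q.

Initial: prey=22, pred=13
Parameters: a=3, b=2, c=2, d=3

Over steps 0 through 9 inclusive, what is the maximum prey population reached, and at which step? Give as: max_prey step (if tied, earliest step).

Answer: 23 1

Derivation:
Step 1: prey: 22+6-5=23; pred: 13+5-3=15
Step 2: prey: 23+6-6=23; pred: 15+6-4=17
Step 3: prey: 23+6-7=22; pred: 17+7-5=19
Step 4: prey: 22+6-8=20; pred: 19+8-5=22
Step 5: prey: 20+6-8=18; pred: 22+8-6=24
Step 6: prey: 18+5-8=15; pred: 24+8-7=25
Step 7: prey: 15+4-7=12; pred: 25+7-7=25
Step 8: prey: 12+3-6=9; pred: 25+6-7=24
Step 9: prey: 9+2-4=7; pred: 24+4-7=21
Max prey = 23 at step 1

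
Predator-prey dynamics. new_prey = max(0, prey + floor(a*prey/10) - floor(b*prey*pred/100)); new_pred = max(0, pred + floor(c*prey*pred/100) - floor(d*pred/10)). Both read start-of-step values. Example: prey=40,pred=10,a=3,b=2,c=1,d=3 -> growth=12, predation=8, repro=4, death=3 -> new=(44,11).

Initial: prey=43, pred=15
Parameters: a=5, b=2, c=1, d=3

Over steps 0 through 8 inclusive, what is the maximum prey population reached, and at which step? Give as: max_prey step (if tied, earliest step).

Answer: 67 3

Derivation:
Step 1: prey: 43+21-12=52; pred: 15+6-4=17
Step 2: prey: 52+26-17=61; pred: 17+8-5=20
Step 3: prey: 61+30-24=67; pred: 20+12-6=26
Step 4: prey: 67+33-34=66; pred: 26+17-7=36
Step 5: prey: 66+33-47=52; pred: 36+23-10=49
Step 6: prey: 52+26-50=28; pred: 49+25-14=60
Step 7: prey: 28+14-33=9; pred: 60+16-18=58
Step 8: prey: 9+4-10=3; pred: 58+5-17=46
Max prey = 67 at step 3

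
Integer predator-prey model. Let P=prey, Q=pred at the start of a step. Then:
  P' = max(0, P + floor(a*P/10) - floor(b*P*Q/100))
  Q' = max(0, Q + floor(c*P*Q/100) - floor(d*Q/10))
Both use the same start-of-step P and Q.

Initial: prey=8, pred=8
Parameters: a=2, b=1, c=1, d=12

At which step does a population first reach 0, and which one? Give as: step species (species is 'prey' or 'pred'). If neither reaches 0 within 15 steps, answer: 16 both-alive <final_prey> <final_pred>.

Answer: 1 pred

Derivation:
Step 1: prey: 8+1-0=9; pred: 8+0-9=0
First extinction: pred at step 1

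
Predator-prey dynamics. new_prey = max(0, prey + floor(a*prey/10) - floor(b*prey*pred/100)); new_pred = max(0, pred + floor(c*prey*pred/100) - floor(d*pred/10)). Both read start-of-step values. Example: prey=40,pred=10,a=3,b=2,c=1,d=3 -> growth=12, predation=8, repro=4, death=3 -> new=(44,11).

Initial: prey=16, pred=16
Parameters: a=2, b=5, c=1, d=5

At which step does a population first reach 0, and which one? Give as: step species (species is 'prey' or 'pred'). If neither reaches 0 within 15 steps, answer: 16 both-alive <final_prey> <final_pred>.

Step 1: prey: 16+3-12=7; pred: 16+2-8=10
Step 2: prey: 7+1-3=5; pred: 10+0-5=5
Step 3: prey: 5+1-1=5; pred: 5+0-2=3
Step 4: prey: 5+1-0=6; pred: 3+0-1=2
Step 5: prey: 6+1-0=7; pred: 2+0-1=1
Step 6: prey: 7+1-0=8; pred: 1+0-0=1
Step 7: prey: 8+1-0=9; pred: 1+0-0=1
Step 8: prey: 9+1-0=10; pred: 1+0-0=1
Step 9: prey: 10+2-0=12; pred: 1+0-0=1
Step 10: prey: 12+2-0=14; pred: 1+0-0=1
Step 11: prey: 14+2-0=16; pred: 1+0-0=1
Step 12: prey: 16+3-0=19; pred: 1+0-0=1
Step 13: prey: 19+3-0=22; pred: 1+0-0=1
Step 14: prey: 22+4-1=25; pred: 1+0-0=1
Step 15: prey: 25+5-1=29; pred: 1+0-0=1
No extinction within 15 steps

Answer: 16 both-alive 29 1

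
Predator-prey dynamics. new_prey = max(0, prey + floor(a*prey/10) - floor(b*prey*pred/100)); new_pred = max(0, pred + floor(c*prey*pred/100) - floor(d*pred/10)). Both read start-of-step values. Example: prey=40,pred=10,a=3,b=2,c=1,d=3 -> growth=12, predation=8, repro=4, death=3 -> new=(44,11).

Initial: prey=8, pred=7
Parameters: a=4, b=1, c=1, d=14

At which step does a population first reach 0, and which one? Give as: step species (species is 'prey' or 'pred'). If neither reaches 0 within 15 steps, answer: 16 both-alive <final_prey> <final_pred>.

Answer: 1 pred

Derivation:
Step 1: prey: 8+3-0=11; pred: 7+0-9=0
First extinction: pred at step 1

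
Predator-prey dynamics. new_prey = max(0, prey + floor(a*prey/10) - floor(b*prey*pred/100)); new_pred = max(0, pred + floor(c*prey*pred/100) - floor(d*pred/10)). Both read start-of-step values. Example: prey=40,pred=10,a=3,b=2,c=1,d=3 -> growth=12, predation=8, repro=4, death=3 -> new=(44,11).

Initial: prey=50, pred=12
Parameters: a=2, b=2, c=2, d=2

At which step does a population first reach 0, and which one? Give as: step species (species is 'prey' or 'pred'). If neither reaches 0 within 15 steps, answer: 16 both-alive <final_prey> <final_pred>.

Answer: 4 prey

Derivation:
Step 1: prey: 50+10-12=48; pred: 12+12-2=22
Step 2: prey: 48+9-21=36; pred: 22+21-4=39
Step 3: prey: 36+7-28=15; pred: 39+28-7=60
Step 4: prey: 15+3-18=0; pred: 60+18-12=66
First extinction: prey at step 4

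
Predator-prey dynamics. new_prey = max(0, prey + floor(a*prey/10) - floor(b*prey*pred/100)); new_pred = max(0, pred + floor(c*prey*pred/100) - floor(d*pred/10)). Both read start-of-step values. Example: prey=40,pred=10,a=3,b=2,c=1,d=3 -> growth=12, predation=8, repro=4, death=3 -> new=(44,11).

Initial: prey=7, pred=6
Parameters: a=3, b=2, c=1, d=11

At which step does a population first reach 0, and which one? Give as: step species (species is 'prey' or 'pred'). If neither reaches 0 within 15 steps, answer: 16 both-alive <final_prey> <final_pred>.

Answer: 1 pred

Derivation:
Step 1: prey: 7+2-0=9; pred: 6+0-6=0
First extinction: pred at step 1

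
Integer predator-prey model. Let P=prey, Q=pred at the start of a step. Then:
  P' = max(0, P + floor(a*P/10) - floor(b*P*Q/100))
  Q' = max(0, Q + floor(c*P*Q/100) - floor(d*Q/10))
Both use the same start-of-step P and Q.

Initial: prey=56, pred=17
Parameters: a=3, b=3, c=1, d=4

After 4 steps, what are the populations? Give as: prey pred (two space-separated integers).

Answer: 17 14

Derivation:
Step 1: prey: 56+16-28=44; pred: 17+9-6=20
Step 2: prey: 44+13-26=31; pred: 20+8-8=20
Step 3: prey: 31+9-18=22; pred: 20+6-8=18
Step 4: prey: 22+6-11=17; pred: 18+3-7=14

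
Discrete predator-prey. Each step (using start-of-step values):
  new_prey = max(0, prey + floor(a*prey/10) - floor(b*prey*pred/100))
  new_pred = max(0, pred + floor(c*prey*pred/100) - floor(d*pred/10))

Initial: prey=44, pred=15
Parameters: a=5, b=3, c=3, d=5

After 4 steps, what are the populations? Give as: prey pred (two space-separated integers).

Step 1: prey: 44+22-19=47; pred: 15+19-7=27
Step 2: prey: 47+23-38=32; pred: 27+38-13=52
Step 3: prey: 32+16-49=0; pred: 52+49-26=75
Step 4: prey: 0+0-0=0; pred: 75+0-37=38

Answer: 0 38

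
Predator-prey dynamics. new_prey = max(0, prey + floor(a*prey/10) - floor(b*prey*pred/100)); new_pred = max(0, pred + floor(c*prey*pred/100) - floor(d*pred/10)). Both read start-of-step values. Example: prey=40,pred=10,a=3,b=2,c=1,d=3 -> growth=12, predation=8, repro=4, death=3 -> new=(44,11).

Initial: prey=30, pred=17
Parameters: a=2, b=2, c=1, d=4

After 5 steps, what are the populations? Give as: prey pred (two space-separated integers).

Step 1: prey: 30+6-10=26; pred: 17+5-6=16
Step 2: prey: 26+5-8=23; pred: 16+4-6=14
Step 3: prey: 23+4-6=21; pred: 14+3-5=12
Step 4: prey: 21+4-5=20; pred: 12+2-4=10
Step 5: prey: 20+4-4=20; pred: 10+2-4=8

Answer: 20 8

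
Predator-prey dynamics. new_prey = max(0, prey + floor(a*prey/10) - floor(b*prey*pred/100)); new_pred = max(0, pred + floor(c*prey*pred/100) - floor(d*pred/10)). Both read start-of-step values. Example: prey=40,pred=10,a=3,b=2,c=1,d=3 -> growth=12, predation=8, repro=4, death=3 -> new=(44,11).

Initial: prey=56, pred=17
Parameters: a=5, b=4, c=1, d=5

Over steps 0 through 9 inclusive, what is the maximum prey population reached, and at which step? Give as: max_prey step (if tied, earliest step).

Answer: 66 9

Derivation:
Step 1: prey: 56+28-38=46; pred: 17+9-8=18
Step 2: prey: 46+23-33=36; pred: 18+8-9=17
Step 3: prey: 36+18-24=30; pred: 17+6-8=15
Step 4: prey: 30+15-18=27; pred: 15+4-7=12
Step 5: prey: 27+13-12=28; pred: 12+3-6=9
Step 6: prey: 28+14-10=32; pred: 9+2-4=7
Step 7: prey: 32+16-8=40; pred: 7+2-3=6
Step 8: prey: 40+20-9=51; pred: 6+2-3=5
Step 9: prey: 51+25-10=66; pred: 5+2-2=5
Max prey = 66 at step 9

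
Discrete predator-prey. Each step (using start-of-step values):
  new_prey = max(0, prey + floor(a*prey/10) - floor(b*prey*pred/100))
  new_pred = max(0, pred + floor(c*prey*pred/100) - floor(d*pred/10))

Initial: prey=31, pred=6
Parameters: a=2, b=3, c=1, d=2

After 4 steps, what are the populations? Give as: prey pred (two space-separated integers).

Answer: 34 7

Derivation:
Step 1: prey: 31+6-5=32; pred: 6+1-1=6
Step 2: prey: 32+6-5=33; pred: 6+1-1=6
Step 3: prey: 33+6-5=34; pred: 6+1-1=6
Step 4: prey: 34+6-6=34; pred: 6+2-1=7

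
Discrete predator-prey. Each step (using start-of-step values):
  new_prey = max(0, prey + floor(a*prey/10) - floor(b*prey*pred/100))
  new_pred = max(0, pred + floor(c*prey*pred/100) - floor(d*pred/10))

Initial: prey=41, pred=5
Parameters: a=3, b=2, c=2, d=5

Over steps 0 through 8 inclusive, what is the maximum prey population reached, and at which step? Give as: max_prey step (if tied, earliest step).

Answer: 63 3

Derivation:
Step 1: prey: 41+12-4=49; pred: 5+4-2=7
Step 2: prey: 49+14-6=57; pred: 7+6-3=10
Step 3: prey: 57+17-11=63; pred: 10+11-5=16
Step 4: prey: 63+18-20=61; pred: 16+20-8=28
Step 5: prey: 61+18-34=45; pred: 28+34-14=48
Step 6: prey: 45+13-43=15; pred: 48+43-24=67
Step 7: prey: 15+4-20=0; pred: 67+20-33=54
Step 8: prey: 0+0-0=0; pred: 54+0-27=27
Max prey = 63 at step 3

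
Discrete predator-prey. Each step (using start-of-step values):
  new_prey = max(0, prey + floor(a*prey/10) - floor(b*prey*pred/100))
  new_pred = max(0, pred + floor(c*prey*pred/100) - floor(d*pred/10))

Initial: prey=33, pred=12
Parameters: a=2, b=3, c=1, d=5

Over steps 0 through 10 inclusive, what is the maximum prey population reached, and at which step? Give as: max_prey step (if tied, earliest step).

Answer: 60 10

Derivation:
Step 1: prey: 33+6-11=28; pred: 12+3-6=9
Step 2: prey: 28+5-7=26; pred: 9+2-4=7
Step 3: prey: 26+5-5=26; pred: 7+1-3=5
Step 4: prey: 26+5-3=28; pred: 5+1-2=4
Step 5: prey: 28+5-3=30; pred: 4+1-2=3
Step 6: prey: 30+6-2=34; pred: 3+0-1=2
Step 7: prey: 34+6-2=38; pred: 2+0-1=1
Step 8: prey: 38+7-1=44; pred: 1+0-0=1
Step 9: prey: 44+8-1=51; pred: 1+0-0=1
Step 10: prey: 51+10-1=60; pred: 1+0-0=1
Max prey = 60 at step 10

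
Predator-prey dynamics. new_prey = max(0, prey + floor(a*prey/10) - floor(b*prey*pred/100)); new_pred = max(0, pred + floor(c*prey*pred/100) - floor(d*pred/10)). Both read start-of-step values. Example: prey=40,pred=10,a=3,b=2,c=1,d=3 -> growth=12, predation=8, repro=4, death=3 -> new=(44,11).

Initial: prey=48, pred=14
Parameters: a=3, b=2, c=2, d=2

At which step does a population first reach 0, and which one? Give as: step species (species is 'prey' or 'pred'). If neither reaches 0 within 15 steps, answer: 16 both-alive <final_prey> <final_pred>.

Step 1: prey: 48+14-13=49; pred: 14+13-2=25
Step 2: prey: 49+14-24=39; pred: 25+24-5=44
Step 3: prey: 39+11-34=16; pred: 44+34-8=70
Step 4: prey: 16+4-22=0; pred: 70+22-14=78
First extinction: prey at step 4

Answer: 4 prey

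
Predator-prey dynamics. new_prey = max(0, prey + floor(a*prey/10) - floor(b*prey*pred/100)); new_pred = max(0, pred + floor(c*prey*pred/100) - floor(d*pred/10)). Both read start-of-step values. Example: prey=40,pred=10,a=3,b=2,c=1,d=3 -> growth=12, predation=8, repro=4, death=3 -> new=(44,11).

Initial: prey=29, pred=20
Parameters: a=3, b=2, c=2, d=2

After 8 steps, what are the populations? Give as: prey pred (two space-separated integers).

Answer: 1 22

Derivation:
Step 1: prey: 29+8-11=26; pred: 20+11-4=27
Step 2: prey: 26+7-14=19; pred: 27+14-5=36
Step 3: prey: 19+5-13=11; pred: 36+13-7=42
Step 4: prey: 11+3-9=5; pred: 42+9-8=43
Step 5: prey: 5+1-4=2; pred: 43+4-8=39
Step 6: prey: 2+0-1=1; pred: 39+1-7=33
Step 7: prey: 1+0-0=1; pred: 33+0-6=27
Step 8: prey: 1+0-0=1; pred: 27+0-5=22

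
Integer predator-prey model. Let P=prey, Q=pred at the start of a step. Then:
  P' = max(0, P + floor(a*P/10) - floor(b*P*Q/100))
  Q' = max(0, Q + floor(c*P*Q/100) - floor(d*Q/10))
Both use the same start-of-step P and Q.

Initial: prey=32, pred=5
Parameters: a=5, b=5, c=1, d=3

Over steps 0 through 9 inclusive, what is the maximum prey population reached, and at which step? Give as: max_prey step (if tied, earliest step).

Step 1: prey: 32+16-8=40; pred: 5+1-1=5
Step 2: prey: 40+20-10=50; pred: 5+2-1=6
Step 3: prey: 50+25-15=60; pred: 6+3-1=8
Step 4: prey: 60+30-24=66; pred: 8+4-2=10
Step 5: prey: 66+33-33=66; pred: 10+6-3=13
Step 6: prey: 66+33-42=57; pred: 13+8-3=18
Step 7: prey: 57+28-51=34; pred: 18+10-5=23
Step 8: prey: 34+17-39=12; pred: 23+7-6=24
Step 9: prey: 12+6-14=4; pred: 24+2-7=19
Max prey = 66 at step 4

Answer: 66 4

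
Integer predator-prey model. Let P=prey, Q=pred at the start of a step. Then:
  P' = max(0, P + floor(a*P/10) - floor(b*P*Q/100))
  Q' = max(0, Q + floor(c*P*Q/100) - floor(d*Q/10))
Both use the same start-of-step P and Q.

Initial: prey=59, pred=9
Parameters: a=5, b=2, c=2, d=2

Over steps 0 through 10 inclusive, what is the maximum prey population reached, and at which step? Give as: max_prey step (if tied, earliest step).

Step 1: prey: 59+29-10=78; pred: 9+10-1=18
Step 2: prey: 78+39-28=89; pred: 18+28-3=43
Step 3: prey: 89+44-76=57; pred: 43+76-8=111
Step 4: prey: 57+28-126=0; pred: 111+126-22=215
Step 5: prey: 0+0-0=0; pred: 215+0-43=172
Step 6: prey: 0+0-0=0; pred: 172+0-34=138
Step 7: prey: 0+0-0=0; pred: 138+0-27=111
Step 8: prey: 0+0-0=0; pred: 111+0-22=89
Step 9: prey: 0+0-0=0; pred: 89+0-17=72
Step 10: prey: 0+0-0=0; pred: 72+0-14=58
Max prey = 89 at step 2

Answer: 89 2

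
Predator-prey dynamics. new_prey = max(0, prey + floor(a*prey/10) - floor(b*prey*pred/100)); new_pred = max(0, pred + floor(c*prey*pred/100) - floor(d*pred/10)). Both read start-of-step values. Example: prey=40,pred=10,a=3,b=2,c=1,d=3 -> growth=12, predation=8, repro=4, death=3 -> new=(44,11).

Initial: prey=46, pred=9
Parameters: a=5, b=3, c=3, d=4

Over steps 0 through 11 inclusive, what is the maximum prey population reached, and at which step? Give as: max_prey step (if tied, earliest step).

Step 1: prey: 46+23-12=57; pred: 9+12-3=18
Step 2: prey: 57+28-30=55; pred: 18+30-7=41
Step 3: prey: 55+27-67=15; pred: 41+67-16=92
Step 4: prey: 15+7-41=0; pred: 92+41-36=97
Step 5: prey: 0+0-0=0; pred: 97+0-38=59
Step 6: prey: 0+0-0=0; pred: 59+0-23=36
Step 7: prey: 0+0-0=0; pred: 36+0-14=22
Step 8: prey: 0+0-0=0; pred: 22+0-8=14
Step 9: prey: 0+0-0=0; pred: 14+0-5=9
Step 10: prey: 0+0-0=0; pred: 9+0-3=6
Step 11: prey: 0+0-0=0; pred: 6+0-2=4
Max prey = 57 at step 1

Answer: 57 1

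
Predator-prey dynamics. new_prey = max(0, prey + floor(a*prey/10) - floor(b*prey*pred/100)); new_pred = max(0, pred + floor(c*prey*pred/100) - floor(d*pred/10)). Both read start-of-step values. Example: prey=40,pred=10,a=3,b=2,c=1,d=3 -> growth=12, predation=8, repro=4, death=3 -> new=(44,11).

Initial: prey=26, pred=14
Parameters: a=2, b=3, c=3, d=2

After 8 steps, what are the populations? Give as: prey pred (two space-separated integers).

Answer: 0 14

Derivation:
Step 1: prey: 26+5-10=21; pred: 14+10-2=22
Step 2: prey: 21+4-13=12; pred: 22+13-4=31
Step 3: prey: 12+2-11=3; pred: 31+11-6=36
Step 4: prey: 3+0-3=0; pred: 36+3-7=32
Step 5: prey: 0+0-0=0; pred: 32+0-6=26
Step 6: prey: 0+0-0=0; pred: 26+0-5=21
Step 7: prey: 0+0-0=0; pred: 21+0-4=17
Step 8: prey: 0+0-0=0; pred: 17+0-3=14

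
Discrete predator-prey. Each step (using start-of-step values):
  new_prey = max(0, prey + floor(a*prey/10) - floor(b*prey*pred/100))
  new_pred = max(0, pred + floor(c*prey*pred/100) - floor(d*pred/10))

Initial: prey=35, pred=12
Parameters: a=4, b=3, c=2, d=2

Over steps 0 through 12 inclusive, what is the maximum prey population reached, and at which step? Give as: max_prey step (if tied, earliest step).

Step 1: prey: 35+14-12=37; pred: 12+8-2=18
Step 2: prey: 37+14-19=32; pred: 18+13-3=28
Step 3: prey: 32+12-26=18; pred: 28+17-5=40
Step 4: prey: 18+7-21=4; pred: 40+14-8=46
Step 5: prey: 4+1-5=0; pred: 46+3-9=40
Step 6: prey: 0+0-0=0; pred: 40+0-8=32
Step 7: prey: 0+0-0=0; pred: 32+0-6=26
Step 8: prey: 0+0-0=0; pred: 26+0-5=21
Step 9: prey: 0+0-0=0; pred: 21+0-4=17
Step 10: prey: 0+0-0=0; pred: 17+0-3=14
Step 11: prey: 0+0-0=0; pred: 14+0-2=12
Step 12: prey: 0+0-0=0; pred: 12+0-2=10
Max prey = 37 at step 1

Answer: 37 1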